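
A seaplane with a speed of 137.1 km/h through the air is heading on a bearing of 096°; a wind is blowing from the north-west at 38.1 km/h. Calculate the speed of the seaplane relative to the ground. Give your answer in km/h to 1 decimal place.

168.4 km/h

Taking east as x and north as y: velocity relative to the air = (136.349, -14.331) km/h; the air relative to ground = (26.941, -26.941) km/h.
Velocity relative to ground = (136.349, -14.331) + (26.941, -26.941) = (163.290, -41.272) km/h.
Speed = |(163.290, -41.272)| = 168.425 km/h.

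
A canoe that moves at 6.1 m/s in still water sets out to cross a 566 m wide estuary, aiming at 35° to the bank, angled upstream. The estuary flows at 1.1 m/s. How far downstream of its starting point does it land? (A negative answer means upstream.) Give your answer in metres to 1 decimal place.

-630.4 m

Perpendicular speed = 3.499 m/s; crossing time = 566 / 3.499 = 161.769 s.
Net downstream speed = -3.897 m/s.
Drift = -3.897 × 161.769 = -630.386 m (upstream).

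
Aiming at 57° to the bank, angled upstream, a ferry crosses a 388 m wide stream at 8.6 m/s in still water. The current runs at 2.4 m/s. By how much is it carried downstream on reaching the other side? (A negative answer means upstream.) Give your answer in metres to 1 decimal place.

-122.9 m

Perpendicular speed = 7.213 m/s; crossing time = 388 / 7.213 = 53.795 s.
Net downstream speed = -2.284 m/s.
Drift = -2.284 × 53.795 = -122.862 m (upstream).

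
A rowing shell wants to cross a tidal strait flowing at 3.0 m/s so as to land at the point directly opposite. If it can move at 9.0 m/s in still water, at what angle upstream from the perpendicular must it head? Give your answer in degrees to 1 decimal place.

19.5°

To cancel the current, the upstream component of the rowing shell's velocity must equal the flow: 9.0 sin θ = 3.0.
sin θ = 3.0 / 9.0 = 0.3333.
θ = arcsin(0.3333) = 19.471°.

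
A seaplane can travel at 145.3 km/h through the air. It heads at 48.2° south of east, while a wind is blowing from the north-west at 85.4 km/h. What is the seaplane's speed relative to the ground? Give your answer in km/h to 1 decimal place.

Taking east as x and north as y: velocity relative to the air = (96.847, -108.318) km/h; the air relative to ground = (60.387, -60.387) km/h.
Velocity relative to ground = (96.847, -108.318) + (60.387, -60.387) = (157.234, -168.705) km/h.
Speed = |(157.234, -168.705)| = 230.616 km/h.

230.6 km/h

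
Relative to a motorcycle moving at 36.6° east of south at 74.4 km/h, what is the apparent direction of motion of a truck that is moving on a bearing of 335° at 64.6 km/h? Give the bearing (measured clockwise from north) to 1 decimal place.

Taking east as x and north as y: truck velocity = (-27.301, 58.547) km/h; motorcycle velocity = (44.359, -59.730) km/h.
Velocity of truck relative to motorcycle = (-27.301, 58.547) − (44.359, -59.730) = (-71.660, 118.277) km/h.
Bearing = atan2(-71.66, 118.28) = 328.79° clockwise from north.

328.8°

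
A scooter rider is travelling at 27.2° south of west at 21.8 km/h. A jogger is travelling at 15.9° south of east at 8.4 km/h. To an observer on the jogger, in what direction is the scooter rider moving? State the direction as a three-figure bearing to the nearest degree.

Taking east as x and north as y: scooter rider velocity = (-19.389, -9.965) km/h; jogger velocity = (8.079, -2.301) km/h.
Velocity of scooter rider relative to jogger = (-19.389, -9.965) − (8.079, -2.301) = (-27.468, -7.663) km/h.
Bearing = atan2(-27.47, -7.66) = 254.41° clockwise from north.

254°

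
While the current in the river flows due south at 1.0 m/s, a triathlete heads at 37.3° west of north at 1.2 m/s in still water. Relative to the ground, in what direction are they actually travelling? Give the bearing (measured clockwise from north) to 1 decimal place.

Taking east as x and north as y: velocity relative to the water = (-0.727, 0.955) m/s; the water relative to ground = (0.000, -1.000) m/s.
Velocity relative to ground = (-0.727, 0.955) + (0.000, -1.000) = (-0.727, -0.045) m/s.
Bearing = atan2(-0.73, -0.05) = 266.43° clockwise from north.

266.4°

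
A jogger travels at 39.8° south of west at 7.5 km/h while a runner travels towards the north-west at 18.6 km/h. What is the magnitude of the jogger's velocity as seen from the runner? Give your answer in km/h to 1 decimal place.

19.4 km/h

Taking east as x and north as y: jogger velocity = (-5.762, -4.801) km/h; runner velocity = (-13.152, 13.152) km/h.
Velocity of jogger relative to runner = (-5.762, -4.801) − (-13.152, 13.152) = (7.390, -17.953) km/h.
Magnitude = |(7.390, -17.953)| = 19.415 km/h.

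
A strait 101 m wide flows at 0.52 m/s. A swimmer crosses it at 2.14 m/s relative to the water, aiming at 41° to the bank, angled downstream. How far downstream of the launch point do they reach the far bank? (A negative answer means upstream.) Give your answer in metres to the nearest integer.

154 m

Perpendicular speed = 1.404 m/s; crossing time = 101 / 1.404 = 71.939 s.
Net downstream speed = 2.135 m/s.
Drift = 2.135 × 71.939 = 153.596 m (downstream).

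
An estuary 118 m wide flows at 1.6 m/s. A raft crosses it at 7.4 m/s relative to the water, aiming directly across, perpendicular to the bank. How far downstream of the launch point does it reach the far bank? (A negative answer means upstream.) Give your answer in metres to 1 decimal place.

25.5 m

Perpendicular speed = 7.400 m/s; crossing time = 118 / 7.400 = 15.946 s.
Net downstream speed = 1.600 m/s.
Drift = 1.600 × 15.946 = 25.514 m (downstream).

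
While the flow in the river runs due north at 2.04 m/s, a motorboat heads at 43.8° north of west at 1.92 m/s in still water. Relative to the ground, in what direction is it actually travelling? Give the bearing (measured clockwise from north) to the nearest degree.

338°

Taking east as x and north as y: velocity relative to the water = (-1.386, 1.329) m/s; the water relative to ground = (0.000, 2.040) m/s.
Velocity relative to ground = (-1.386, 1.329) + (0.000, 2.040) = (-1.386, 3.369) m/s.
Bearing = atan2(-1.39, 3.37) = 337.64° clockwise from north.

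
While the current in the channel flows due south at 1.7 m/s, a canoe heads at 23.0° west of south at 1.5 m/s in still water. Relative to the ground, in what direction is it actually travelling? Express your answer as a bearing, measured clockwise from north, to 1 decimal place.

190.8°

Taking east as x and north as y: velocity relative to the water = (-0.586, -1.381) m/s; the water relative to ground = (0.000, -1.700) m/s.
Velocity relative to ground = (-0.586, -1.381) + (0.000, -1.700) = (-0.586, -3.081) m/s.
Bearing = atan2(-0.59, -3.08) = 190.77° clockwise from north.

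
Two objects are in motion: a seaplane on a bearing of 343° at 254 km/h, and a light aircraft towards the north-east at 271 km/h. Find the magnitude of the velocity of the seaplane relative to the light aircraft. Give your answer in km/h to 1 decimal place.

270.8 km/h

Taking east as x and north as y: seaplane velocity = (-74.262, 242.901) km/h; light aircraft velocity = (191.626, 191.626) km/h.
Velocity of seaplane relative to light aircraft = (-74.262, 242.901) − (191.626, 191.626) = (-265.888, 51.275) km/h.
Magnitude = |(-265.888, 51.275)| = 270.787 km/h.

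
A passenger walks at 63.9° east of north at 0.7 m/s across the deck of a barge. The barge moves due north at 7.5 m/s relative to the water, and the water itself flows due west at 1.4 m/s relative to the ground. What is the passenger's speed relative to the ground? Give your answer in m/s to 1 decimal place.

In east/north components (m/s): passenger relative to barge = (0.629, 0.308); barge relative to water = (0.000, 7.500); water relative to ground = (-1.400, 0.000).
Sum = (-0.771, 7.808) m/s.
Speed = |(-0.771, 7.808)| = 7.846 m/s.

7.8 m/s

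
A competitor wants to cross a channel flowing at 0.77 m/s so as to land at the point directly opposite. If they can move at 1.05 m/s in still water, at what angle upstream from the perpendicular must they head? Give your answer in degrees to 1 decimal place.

47.2°

To cancel the current, the upstream component of the competitor's velocity must equal the flow: 1.05 sin θ = 0.77.
sin θ = 0.77 / 1.05 = 0.7333.
θ = arcsin(0.7333) = 47.167°.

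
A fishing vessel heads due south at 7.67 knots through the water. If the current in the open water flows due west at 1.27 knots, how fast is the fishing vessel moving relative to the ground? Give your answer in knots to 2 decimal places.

7.77 knots

Taking east as x and north as y: velocity relative to the water = (0.000, -7.670) knots; the water relative to ground = (-1.270, 0.000) knots.
Velocity relative to ground = (0.000, -7.670) + (-1.270, 0.000) = (-1.270, -7.670) knots.
Speed = |(-1.270, -7.670)| = 7.774 knots.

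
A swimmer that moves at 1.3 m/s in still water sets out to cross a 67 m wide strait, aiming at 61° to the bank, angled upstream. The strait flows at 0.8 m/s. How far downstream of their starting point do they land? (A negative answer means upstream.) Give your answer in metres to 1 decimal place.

10.0 m

Perpendicular speed = 1.137 m/s; crossing time = 67 / 1.137 = 58.927 s.
Net downstream speed = 0.170 m/s.
Drift = 0.170 × 58.927 = 10.003 m (downstream).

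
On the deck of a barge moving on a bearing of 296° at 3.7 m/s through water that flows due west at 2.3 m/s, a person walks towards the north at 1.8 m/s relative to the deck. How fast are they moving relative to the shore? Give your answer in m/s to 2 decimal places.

6.58 m/s

In east/north components (m/s): person relative to barge = (0.000, 1.800); barge relative to water = (-3.326, 1.622); water relative to ground = (-2.300, 0.000).
Sum = (-5.626, 3.422) m/s.
Speed = |(-5.626, 3.422)| = 6.585 m/s.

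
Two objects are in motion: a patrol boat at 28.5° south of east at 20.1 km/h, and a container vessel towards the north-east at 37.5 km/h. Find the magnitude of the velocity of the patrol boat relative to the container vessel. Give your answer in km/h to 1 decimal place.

37.2 km/h

Taking east as x and north as y: patrol boat velocity = (17.664, -9.591) km/h; container vessel velocity = (26.517, 26.517) km/h.
Velocity of patrol boat relative to container vessel = (17.664, -9.591) − (26.517, 26.517) = (-8.852, -36.107) km/h.
Magnitude = |(-8.852, -36.107)| = 37.177 km/h.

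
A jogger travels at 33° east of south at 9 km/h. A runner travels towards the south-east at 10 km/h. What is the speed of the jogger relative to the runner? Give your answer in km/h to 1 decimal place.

Taking east as x and north as y: jogger velocity = (4.902, -7.548) km/h; runner velocity = (7.071, -7.071) km/h.
Velocity of jogger relative to runner = (4.902, -7.548) − (7.071, -7.071) = (-2.169, -0.477) km/h.
Magnitude = |(-2.169, -0.477)| = 2.221 km/h.

2.2 km/h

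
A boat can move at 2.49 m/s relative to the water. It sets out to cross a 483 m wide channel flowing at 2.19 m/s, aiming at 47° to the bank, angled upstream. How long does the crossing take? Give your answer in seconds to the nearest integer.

The component of the boat's velocity perpendicular to the bank is 2.49 × sin 47° = 1.821 m/s.
The flow acts along the bank and has no component across it.
Time = 483 / 1.821 = 265.229 s.

265 s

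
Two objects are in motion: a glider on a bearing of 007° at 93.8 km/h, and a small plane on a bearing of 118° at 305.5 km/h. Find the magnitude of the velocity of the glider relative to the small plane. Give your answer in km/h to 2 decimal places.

350.24 km/h

Taking east as x and north as y: glider velocity = (11.431, 93.101) km/h; small plane velocity = (269.740, -143.424) km/h.
Velocity of glider relative to small plane = (11.431, 93.101) − (269.740, -143.424) = (-258.309, 236.524) km/h.
Magnitude = |(-258.309, 236.524)| = 350.239 km/h.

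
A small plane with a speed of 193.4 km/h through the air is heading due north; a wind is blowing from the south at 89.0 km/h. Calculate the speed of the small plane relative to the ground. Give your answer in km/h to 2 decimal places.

Taking east as x and north as y: velocity relative to the air = (0.000, 193.400) km/h; the air relative to ground = (0.000, 89.000) km/h.
Velocity relative to ground = (0.000, 193.400) + (0.000, 89.000) = (0.000, 282.400) km/h.
Speed = |(0.000, 282.400)| = 282.400 km/h.

282.40 km/h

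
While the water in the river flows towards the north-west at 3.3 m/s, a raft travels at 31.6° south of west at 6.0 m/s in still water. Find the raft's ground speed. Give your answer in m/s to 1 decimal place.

7.5 m/s

Taking east as x and north as y: velocity relative to the water = (-5.110, -3.144) m/s; the water relative to ground = (-2.333, 2.333) m/s.
Velocity relative to ground = (-5.110, -3.144) + (-2.333, 2.333) = (-7.444, -0.810) m/s.
Speed = |(-7.444, -0.810)| = 7.488 m/s.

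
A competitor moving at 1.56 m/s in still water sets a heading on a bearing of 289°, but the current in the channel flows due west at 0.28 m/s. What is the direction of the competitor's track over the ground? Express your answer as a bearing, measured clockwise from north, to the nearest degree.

286°

Taking east as x and north as y: velocity relative to the water = (-1.475, 0.508) m/s; the water relative to ground = (-0.280, 0.000) m/s.
Velocity relative to ground = (-1.475, 0.508) + (-0.280, 0.000) = (-1.755, 0.508) m/s.
Bearing = atan2(-1.76, 0.51) = 286.14° clockwise from north.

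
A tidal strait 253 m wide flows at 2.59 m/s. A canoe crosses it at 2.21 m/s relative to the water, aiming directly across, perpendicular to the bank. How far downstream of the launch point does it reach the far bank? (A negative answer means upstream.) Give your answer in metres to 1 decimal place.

296.5 m

Perpendicular speed = 2.210 m/s; crossing time = 253 / 2.210 = 114.480 s.
Net downstream speed = 2.590 m/s.
Drift = 2.590 × 114.480 = 296.502 m (downstream).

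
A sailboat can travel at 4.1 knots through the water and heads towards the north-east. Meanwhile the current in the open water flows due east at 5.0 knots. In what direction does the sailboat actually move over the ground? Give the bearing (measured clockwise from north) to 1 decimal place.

Taking east as x and north as y: velocity relative to the water = (2.899, 2.899) knots; the water relative to ground = (5.000, 0.000) knots.
Velocity relative to ground = (2.899, 2.899) + (5.000, 0.000) = (7.899, 2.899) knots.
Bearing = atan2(7.90, 2.90) = 69.85° clockwise from north.

069.8°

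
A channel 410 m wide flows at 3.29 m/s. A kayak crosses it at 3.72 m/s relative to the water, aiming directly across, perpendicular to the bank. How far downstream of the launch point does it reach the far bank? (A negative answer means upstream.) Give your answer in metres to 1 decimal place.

Perpendicular speed = 3.720 m/s; crossing time = 410 / 3.720 = 110.215 s.
Net downstream speed = 3.290 m/s.
Drift = 3.290 × 110.215 = 362.608 m (downstream).

362.6 m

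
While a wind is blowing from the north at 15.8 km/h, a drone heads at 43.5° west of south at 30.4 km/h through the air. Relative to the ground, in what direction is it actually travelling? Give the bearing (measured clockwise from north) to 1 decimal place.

Taking east as x and north as y: velocity relative to the air = (-20.926, -22.051) km/h; the air relative to ground = (0.000, -15.800) km/h.
Velocity relative to ground = (-20.926, -22.051) + (0.000, -15.800) = (-20.926, -37.851) km/h.
Bearing = atan2(-20.93, -37.85) = 208.94° clockwise from north.

208.9°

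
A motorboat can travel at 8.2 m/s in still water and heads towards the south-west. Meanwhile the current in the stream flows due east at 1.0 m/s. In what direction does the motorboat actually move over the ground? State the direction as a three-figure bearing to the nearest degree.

Taking east as x and north as y: velocity relative to the water = (-5.798, -5.798) m/s; the water relative to ground = (1.000, 0.000) m/s.
Velocity relative to ground = (-5.798, -5.798) + (1.000, 0.000) = (-4.798, -5.798) m/s.
Bearing = atan2(-4.80, -5.80) = 219.61° clockwise from north.

220°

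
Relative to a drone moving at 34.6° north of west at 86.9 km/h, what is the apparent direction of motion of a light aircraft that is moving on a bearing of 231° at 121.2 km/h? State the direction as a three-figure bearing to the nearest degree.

Taking east as x and north as y: light aircraft velocity = (-94.190, -76.274) km/h; drone velocity = (-71.531, 49.346) km/h.
Velocity of light aircraft relative to drone = (-94.190, -76.274) − (-71.531, 49.346) = (-22.660, -125.619) km/h.
Bearing = atan2(-22.66, -125.62) = 190.23° clockwise from north.

190°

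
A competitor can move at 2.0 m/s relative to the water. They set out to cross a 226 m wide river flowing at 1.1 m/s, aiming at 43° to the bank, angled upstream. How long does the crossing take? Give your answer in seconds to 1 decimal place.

The component of the competitor's velocity perpendicular to the bank is 2.0 × sin 43° = 1.364 m/s.
Only the cross-stream component determines the crossing time; the current contributes nothing perpendicular to the bank.
Time = 226 / 1.364 = 165.690 s.

165.7 s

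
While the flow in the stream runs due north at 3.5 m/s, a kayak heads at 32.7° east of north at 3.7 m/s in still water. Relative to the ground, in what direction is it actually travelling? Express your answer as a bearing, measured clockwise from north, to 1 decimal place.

016.8°

Taking east as x and north as y: velocity relative to the water = (1.999, 3.114) m/s; the water relative to ground = (0.000, 3.500) m/s.
Velocity relative to ground = (1.999, 3.114) + (0.000, 3.500) = (1.999, 6.614) m/s.
Bearing = atan2(2.00, 6.61) = 16.82° clockwise from north.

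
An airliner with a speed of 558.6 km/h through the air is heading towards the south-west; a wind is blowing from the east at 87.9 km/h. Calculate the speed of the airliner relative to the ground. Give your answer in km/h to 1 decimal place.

623.9 km/h

Taking east as x and north as y: velocity relative to the air = (-394.990, -394.990) km/h; the air relative to ground = (-87.900, 0.000) km/h.
Velocity relative to ground = (-394.990, -394.990) + (-87.900, 0.000) = (-482.890, -394.990) km/h.
Speed = |(-482.890, -394.990)| = 623.859 km/h.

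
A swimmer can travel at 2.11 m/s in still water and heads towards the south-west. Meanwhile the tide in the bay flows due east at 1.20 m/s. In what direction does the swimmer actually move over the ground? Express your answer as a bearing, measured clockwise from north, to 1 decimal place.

191.1°

Taking east as x and north as y: velocity relative to the water = (-1.492, -1.492) m/s; the water relative to ground = (1.200, 0.000) m/s.
Velocity relative to ground = (-1.492, -1.492) + (1.200, 0.000) = (-0.292, -1.492) m/s.
Bearing = atan2(-0.29, -1.49) = 191.07° clockwise from north.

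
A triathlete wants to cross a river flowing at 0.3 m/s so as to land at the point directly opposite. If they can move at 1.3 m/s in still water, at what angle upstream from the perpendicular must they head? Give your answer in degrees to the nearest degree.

13°

To cancel the current, the upstream component of the triathlete's velocity must equal the flow: 1.3 sin θ = 0.3.
sin θ = 0.3 / 1.3 = 0.2308.
θ = arcsin(0.2308) = 13.342°.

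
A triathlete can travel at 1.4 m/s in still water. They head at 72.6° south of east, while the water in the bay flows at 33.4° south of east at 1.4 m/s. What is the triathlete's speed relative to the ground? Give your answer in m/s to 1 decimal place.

2.6 m/s

Taking east as x and north as y: velocity relative to the water = (0.419, -1.336) m/s; the water relative to ground = (1.169, -0.771) m/s.
Velocity relative to ground = (0.419, -1.336) + (1.169, -0.771) = (1.587, -2.107) m/s.
Speed = |(1.587, -2.107)| = 2.638 m/s.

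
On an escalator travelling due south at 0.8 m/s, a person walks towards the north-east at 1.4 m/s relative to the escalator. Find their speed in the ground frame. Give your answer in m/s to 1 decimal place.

1.0 m/s

Taking east as x and north as y: escalator velocity = (0.000, -0.800) m/s; person velocity relative to escalator = (0.990, 0.990) m/s.
Velocity relative to ground = (0.000, -0.800) + (0.990, 0.990) = (0.990, 0.190) m/s.
Speed = |(0.990, 0.190)| = 1.008 m/s.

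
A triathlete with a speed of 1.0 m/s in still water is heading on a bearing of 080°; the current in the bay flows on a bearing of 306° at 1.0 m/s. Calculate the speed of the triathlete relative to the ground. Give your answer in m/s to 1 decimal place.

0.8 m/s

Taking east as x and north as y: velocity relative to the water = (0.985, 0.174) m/s; the water relative to ground = (-0.809, 0.588) m/s.
Velocity relative to ground = (0.985, 0.174) + (-0.809, 0.588) = (0.176, 0.761) m/s.
Speed = |(0.176, 0.761)| = 0.781 m/s.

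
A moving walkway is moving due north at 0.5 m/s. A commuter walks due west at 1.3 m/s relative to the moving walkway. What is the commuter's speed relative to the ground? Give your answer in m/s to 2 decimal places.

Taking east as x and north as y: moving walkway velocity = (0.000, 0.500) m/s; commuter velocity relative to moving walkway = (-1.300, 0.000) m/s.
Velocity relative to ground = (0.000, 0.500) + (-1.300, 0.000) = (-1.300, 0.500) m/s.
Speed = |(-1.300, 0.500)| = 1.393 m/s.

1.39 m/s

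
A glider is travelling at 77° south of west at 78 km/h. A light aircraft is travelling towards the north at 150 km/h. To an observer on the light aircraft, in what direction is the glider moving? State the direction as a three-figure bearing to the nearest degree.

184°

Taking east as x and north as y: glider velocity = (-17.546, -76.001) km/h; light aircraft velocity = (0.000, 150.000) km/h.
Velocity of glider relative to light aircraft = (-17.546, -76.001) − (0.000, 150.000) = (-17.546, -226.001) km/h.
Bearing = atan2(-17.55, -226.00) = 184.44° clockwise from north.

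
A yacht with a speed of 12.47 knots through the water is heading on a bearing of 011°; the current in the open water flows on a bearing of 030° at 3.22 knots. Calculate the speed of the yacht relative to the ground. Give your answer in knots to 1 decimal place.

Taking east as x and north as y: velocity relative to the water = (2.379, 12.241) knots; the water relative to ground = (1.610, 2.789) knots.
Velocity relative to ground = (2.379, 12.241) + (1.610, 2.789) = (3.989, 15.029) knots.
Speed = |(3.989, 15.029)| = 15.550 knots.

15.5 knots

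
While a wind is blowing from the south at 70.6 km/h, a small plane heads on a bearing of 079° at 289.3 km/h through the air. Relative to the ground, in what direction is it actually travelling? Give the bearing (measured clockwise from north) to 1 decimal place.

066.1°

Taking east as x and north as y: velocity relative to the air = (283.985, 55.201) km/h; the air relative to ground = (0.000, 70.600) km/h.
Velocity relative to ground = (283.985, 55.201) + (0.000, 70.600) = (283.985, 125.801) km/h.
Bearing = atan2(283.98, 125.80) = 66.11° clockwise from north.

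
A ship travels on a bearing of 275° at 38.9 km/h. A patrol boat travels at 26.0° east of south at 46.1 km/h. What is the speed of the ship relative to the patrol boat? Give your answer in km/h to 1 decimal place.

74.1 km/h

Taking east as x and north as y: ship velocity = (-38.752, 3.390) km/h; patrol boat velocity = (20.209, -41.434) km/h.
Velocity of ship relative to patrol boat = (-38.752, 3.390) − (20.209, -41.434) = (-58.961, 44.825) km/h.
Magnitude = |(-58.961, 44.825)| = 74.065 km/h.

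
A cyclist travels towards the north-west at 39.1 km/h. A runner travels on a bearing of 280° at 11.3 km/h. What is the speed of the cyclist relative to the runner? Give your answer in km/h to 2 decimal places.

30.54 km/h

Taking east as x and north as y: cyclist velocity = (-27.648, 27.648) km/h; runner velocity = (-11.128, 1.962) km/h.
Velocity of cyclist relative to runner = (-27.648, 27.648) − (-11.128, 1.962) = (-16.520, 25.686) km/h.
Magnitude = |(-16.520, 25.686)| = 30.539 km/h.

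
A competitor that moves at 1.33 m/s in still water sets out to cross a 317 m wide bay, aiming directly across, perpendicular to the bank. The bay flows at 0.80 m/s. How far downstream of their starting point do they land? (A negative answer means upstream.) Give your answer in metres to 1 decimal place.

190.7 m

Perpendicular speed = 1.330 m/s; crossing time = 317 / 1.330 = 238.346 s.
Net downstream speed = 0.800 m/s.
Drift = 0.800 × 238.346 = 190.677 m (downstream).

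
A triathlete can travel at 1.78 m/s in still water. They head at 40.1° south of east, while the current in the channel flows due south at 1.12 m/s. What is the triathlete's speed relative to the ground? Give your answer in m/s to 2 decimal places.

Taking east as x and north as y: velocity relative to the water = (1.362, -1.147) m/s; the water relative to ground = (0.000, -1.120) m/s.
Velocity relative to ground = (1.362, -1.147) + (0.000, -1.120) = (1.362, -2.267) m/s.
Speed = |(1.362, -2.267)| = 2.644 m/s.

2.64 m/s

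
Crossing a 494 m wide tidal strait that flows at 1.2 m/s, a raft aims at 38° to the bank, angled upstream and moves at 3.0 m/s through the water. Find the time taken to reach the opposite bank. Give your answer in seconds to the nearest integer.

267 s

The component of the raft's velocity perpendicular to the bank is 3.0 × sin 38° = 1.847 m/s.
Only the cross-stream component determines the crossing time; the current contributes nothing perpendicular to the bank.
Time = 494 / 1.847 = 267.463 s.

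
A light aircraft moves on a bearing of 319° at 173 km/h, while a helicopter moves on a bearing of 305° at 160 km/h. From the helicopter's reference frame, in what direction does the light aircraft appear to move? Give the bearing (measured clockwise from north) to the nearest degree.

Taking east as x and north as y: light aircraft velocity = (-113.498, 130.565) km/h; helicopter velocity = (-131.064, 91.772) km/h.
Velocity of light aircraft relative to helicopter = (-113.498, 130.565) − (-131.064, 91.772) = (17.566, 38.793) km/h.
Bearing = atan2(17.57, 38.79) = 24.36° clockwise from north.

024°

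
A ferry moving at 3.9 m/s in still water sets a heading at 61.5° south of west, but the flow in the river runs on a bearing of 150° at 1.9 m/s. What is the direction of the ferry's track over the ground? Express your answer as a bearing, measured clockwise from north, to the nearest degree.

190°

Taking east as x and north as y: velocity relative to the water = (-1.861, -3.427) m/s; the water relative to ground = (0.950, -1.645) m/s.
Velocity relative to ground = (-1.861, -3.427) + (0.950, -1.645) = (-0.911, -5.073) m/s.
Bearing = atan2(-0.91, -5.07) = 190.18° clockwise from north.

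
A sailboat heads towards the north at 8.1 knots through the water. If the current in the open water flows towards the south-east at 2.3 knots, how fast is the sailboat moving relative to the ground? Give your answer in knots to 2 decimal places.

6.67 knots

Taking east as x and north as y: velocity relative to the water = (0.000, 8.100) knots; the water relative to ground = (1.626, -1.626) knots.
Velocity relative to ground = (0.000, 8.100) + (1.626, -1.626) = (1.626, 6.474) knots.
Speed = |(1.626, 6.474)| = 6.675 knots.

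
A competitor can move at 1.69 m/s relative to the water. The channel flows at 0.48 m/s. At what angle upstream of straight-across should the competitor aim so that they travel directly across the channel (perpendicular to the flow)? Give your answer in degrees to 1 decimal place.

16.5°

To cancel the current, the upstream component of the competitor's velocity must equal the flow: 1.69 sin θ = 0.48.
sin θ = 0.48 / 1.69 = 0.2840.
θ = arcsin(0.2840) = 16.500°.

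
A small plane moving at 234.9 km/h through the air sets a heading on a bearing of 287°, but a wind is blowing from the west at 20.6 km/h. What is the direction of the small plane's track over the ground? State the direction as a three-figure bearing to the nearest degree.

289°

Taking east as x and north as y: velocity relative to the air = (-224.636, 68.678) km/h; the air relative to ground = (20.600, 0.000) km/h.
Velocity relative to ground = (-224.636, 68.678) + (20.600, 0.000) = (-204.036, 68.678) km/h.
Bearing = atan2(-204.04, 68.68) = 288.60° clockwise from north.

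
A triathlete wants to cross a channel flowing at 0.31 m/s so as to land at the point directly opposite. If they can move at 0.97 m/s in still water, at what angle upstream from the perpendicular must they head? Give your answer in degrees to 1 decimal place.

18.6°

To cancel the current, the upstream component of the triathlete's velocity must equal the flow: 0.97 sin θ = 0.31.
sin θ = 0.31 / 0.97 = 0.3196.
θ = arcsin(0.3196) = 18.638°.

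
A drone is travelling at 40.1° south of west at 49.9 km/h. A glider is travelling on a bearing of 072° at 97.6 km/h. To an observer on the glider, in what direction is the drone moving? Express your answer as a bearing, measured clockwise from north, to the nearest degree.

Taking east as x and north as y: drone velocity = (-38.170, -32.142) km/h; glider velocity = (92.823, 30.160) km/h.
Velocity of drone relative to glider = (-38.170, -32.142) − (92.823, 30.160) = (-130.993, -62.302) km/h.
Bearing = atan2(-130.99, -62.30) = 244.56° clockwise from north.

245°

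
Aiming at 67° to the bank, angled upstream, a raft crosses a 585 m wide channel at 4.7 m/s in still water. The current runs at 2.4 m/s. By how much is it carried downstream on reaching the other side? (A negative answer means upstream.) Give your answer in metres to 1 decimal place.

76.2 m

Perpendicular speed = 4.326 m/s; crossing time = 585 / 4.326 = 135.217 s.
Net downstream speed = 0.564 m/s.
Drift = 0.564 × 135.217 = 76.204 m (downstream).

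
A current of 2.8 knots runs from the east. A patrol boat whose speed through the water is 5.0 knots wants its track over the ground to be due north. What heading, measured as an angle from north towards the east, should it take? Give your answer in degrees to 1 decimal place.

The current pushes perpendicular to the desired track; the heading must have a component into the current equal to 2.8 knots: 5.0 sin θ = 2.8.
sin θ = 0.5600, so θ = 34.056°.

34.1°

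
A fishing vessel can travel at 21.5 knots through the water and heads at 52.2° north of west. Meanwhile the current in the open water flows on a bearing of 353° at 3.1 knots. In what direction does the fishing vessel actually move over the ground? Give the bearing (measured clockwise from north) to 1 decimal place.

Taking east as x and north as y: velocity relative to the water = (-13.178, 16.988) knots; the water relative to ground = (-0.378, 3.077) knots.
Velocity relative to ground = (-13.178, 16.988) + (-0.378, 3.077) = (-13.555, 20.065) knots.
Bearing = atan2(-13.56, 20.07) = 325.96° clockwise from north.

326.0°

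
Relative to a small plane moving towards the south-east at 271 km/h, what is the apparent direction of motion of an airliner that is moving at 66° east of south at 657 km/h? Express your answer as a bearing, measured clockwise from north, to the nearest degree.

Taking east as x and north as y: airliner velocity = (600.199, -267.226) km/h; small plane velocity = (191.626, -191.626) km/h.
Velocity of airliner relative to small plane = (600.199, -267.226) − (191.626, -191.626) = (408.573, -75.600) km/h.
Bearing = atan2(408.57, -75.60) = 100.48° clockwise from north.

100°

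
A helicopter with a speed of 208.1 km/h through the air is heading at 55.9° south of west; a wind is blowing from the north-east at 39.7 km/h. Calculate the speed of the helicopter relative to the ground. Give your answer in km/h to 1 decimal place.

247.2 km/h

Taking east as x and north as y: velocity relative to the air = (-116.669, -172.319) km/h; the air relative to ground = (-28.072, -28.072) km/h.
Velocity relative to ground = (-116.669, -172.319) + (-28.072, -28.072) = (-144.741, -200.391) km/h.
Speed = |(-144.741, -200.391)| = 247.198 km/h.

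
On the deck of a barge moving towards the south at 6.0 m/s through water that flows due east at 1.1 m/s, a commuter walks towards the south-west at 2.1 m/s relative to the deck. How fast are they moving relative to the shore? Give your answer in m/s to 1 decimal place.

In east/north components (m/s): commuter relative to barge = (-1.485, -1.485); barge relative to water = (0.000, -6.000); water relative to ground = (1.100, 0.000).
Sum = (-0.385, -7.485) m/s.
Speed = |(-0.385, -7.485)| = 7.495 m/s.

7.5 m/s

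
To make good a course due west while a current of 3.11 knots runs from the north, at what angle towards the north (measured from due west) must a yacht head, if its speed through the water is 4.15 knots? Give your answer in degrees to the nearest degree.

The current pushes perpendicular to the desired track; the heading must have a component into the current equal to 3.11 knots: 4.15 sin θ = 3.11.
sin θ = 0.7494, so θ = 48.538°.

49°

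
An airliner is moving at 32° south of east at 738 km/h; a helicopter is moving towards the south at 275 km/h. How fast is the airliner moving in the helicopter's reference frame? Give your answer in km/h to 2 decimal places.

636.53 km/h

Taking east as x and north as y: airliner velocity = (625.859, -391.080) km/h; helicopter velocity = (0.000, -275.000) km/h.
Velocity of airliner relative to helicopter = (625.859, -391.080) − (0.000, -275.000) = (625.859, -116.080) km/h.
Magnitude = |(625.859, -116.080)| = 636.533 km/h.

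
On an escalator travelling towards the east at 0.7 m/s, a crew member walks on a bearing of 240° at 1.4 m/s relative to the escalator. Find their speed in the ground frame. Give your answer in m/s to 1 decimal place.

0.9 m/s

Taking east as x and north as y: escalator velocity = (0.700, 0.000) m/s; crew member velocity relative to escalator = (-1.212, -0.700) m/s.
Velocity relative to ground = (0.700, 0.000) + (-1.212, -0.700) = (-0.512, -0.700) m/s.
Speed = |(-0.512, -0.700)| = 0.868 m/s.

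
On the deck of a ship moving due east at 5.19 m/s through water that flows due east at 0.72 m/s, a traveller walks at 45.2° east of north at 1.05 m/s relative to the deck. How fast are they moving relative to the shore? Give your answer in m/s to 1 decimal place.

In east/north components (m/s): traveller relative to ship = (0.745, 0.740); ship relative to water = (5.190, 0.000); water relative to ground = (0.720, 0.000).
Sum = (6.655, 0.740) m/s.
Speed = |(6.655, 0.740)| = 6.696 m/s.

6.7 m/s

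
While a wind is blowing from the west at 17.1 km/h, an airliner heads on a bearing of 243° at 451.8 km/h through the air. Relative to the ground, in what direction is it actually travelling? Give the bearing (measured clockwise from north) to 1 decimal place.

Taking east as x and north as y: velocity relative to the air = (-402.557, -205.113) km/h; the air relative to ground = (17.100, 0.000) km/h.
Velocity relative to ground = (-402.557, -205.113) + (17.100, 0.000) = (-385.457, -205.113) km/h.
Bearing = atan2(-385.46, -205.11) = 241.98° clockwise from north.

242.0°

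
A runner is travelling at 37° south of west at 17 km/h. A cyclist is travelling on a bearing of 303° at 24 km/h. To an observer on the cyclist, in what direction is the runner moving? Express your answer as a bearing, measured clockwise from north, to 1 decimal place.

Taking east as x and north as y: runner velocity = (-13.577, -10.231) km/h; cyclist velocity = (-20.128, 13.071) km/h.
Velocity of runner relative to cyclist = (-13.577, -10.231) − (-20.128, 13.071) = (6.551, -23.302) km/h.
Bearing = atan2(6.55, -23.30) = 164.30° clockwise from north.

164.3°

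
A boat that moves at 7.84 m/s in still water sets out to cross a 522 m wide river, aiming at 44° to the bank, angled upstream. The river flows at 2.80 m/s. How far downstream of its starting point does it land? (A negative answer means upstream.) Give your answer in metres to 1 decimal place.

Perpendicular speed = 5.446 m/s; crossing time = 522 / 5.446 = 95.848 s.
Net downstream speed = -2.840 m/s.
Drift = -2.840 × 95.848 = -272.172 m (upstream).

-272.2 m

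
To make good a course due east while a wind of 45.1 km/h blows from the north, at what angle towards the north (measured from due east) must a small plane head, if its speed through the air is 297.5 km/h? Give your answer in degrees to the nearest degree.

9°

The wind pushes perpendicular to the desired track; the heading must have a component into the wind equal to 45.1 km/h: 297.5 sin θ = 45.1.
sin θ = 0.1516, so θ = 8.719°.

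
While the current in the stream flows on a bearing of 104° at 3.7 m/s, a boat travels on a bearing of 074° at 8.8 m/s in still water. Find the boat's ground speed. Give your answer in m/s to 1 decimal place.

Taking east as x and north as y: velocity relative to the water = (8.459, 2.426) m/s; the water relative to ground = (3.590, -0.895) m/s.
Velocity relative to ground = (8.459, 2.426) + (3.590, -0.895) = (12.049, 1.530) m/s.
Speed = |(12.049, 1.530)| = 12.146 m/s.

12.1 m/s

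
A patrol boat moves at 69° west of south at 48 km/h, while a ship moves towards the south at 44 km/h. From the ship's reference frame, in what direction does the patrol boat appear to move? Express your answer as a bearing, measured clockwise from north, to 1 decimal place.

Taking east as x and north as y: patrol boat velocity = (-44.812, -17.202) km/h; ship velocity = (0.000, -44.000) km/h.
Velocity of patrol boat relative to ship = (-44.812, -17.202) − (0.000, -44.000) = (-44.812, 26.798) km/h.
Bearing = atan2(-44.81, 26.80) = 300.88° clockwise from north.

300.9°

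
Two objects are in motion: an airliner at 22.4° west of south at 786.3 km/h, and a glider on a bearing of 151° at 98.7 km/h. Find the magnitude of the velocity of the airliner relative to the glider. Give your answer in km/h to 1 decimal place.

728.8 km/h

Taking east as x and north as y: airliner velocity = (-299.636, -726.971) km/h; glider velocity = (47.851, -86.325) km/h.
Velocity of airliner relative to glider = (-299.636, -726.971) − (47.851, -86.325) = (-347.486, -640.646) km/h.
Magnitude = |(-347.486, -640.646)| = 728.817 km/h.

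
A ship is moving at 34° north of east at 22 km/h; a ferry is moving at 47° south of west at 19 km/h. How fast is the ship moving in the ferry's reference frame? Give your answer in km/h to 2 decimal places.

Taking east as x and north as y: ship velocity = (18.239, 12.302) km/h; ferry velocity = (-12.958, -13.896) km/h.
Velocity of ship relative to ferry = (18.239, 12.302) − (-12.958, -13.896) = (31.197, 26.198) km/h.
Magnitude = |(31.197, 26.198)| = 40.738 km/h.

40.74 km/h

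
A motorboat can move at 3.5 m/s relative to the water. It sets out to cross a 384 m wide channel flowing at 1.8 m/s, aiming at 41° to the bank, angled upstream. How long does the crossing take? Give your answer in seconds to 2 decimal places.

The component of the motorboat's velocity perpendicular to the bank is 3.5 × sin 41° = 2.296 m/s.
Only the cross-stream component determines the crossing time; the current contributes nothing perpendicular to the bank.
Time = 384 / 2.296 = 167.232 s.

167.23 s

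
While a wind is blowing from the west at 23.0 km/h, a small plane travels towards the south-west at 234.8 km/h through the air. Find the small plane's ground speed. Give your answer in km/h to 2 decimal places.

Taking east as x and north as y: velocity relative to the air = (-166.029, -166.029) km/h; the air relative to ground = (23.000, 0.000) km/h.
Velocity relative to ground = (-166.029, -166.029) + (23.000, 0.000) = (-143.029, -166.029) km/h.
Speed = |(-143.029, -166.029)| = 219.141 km/h.

219.14 km/h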